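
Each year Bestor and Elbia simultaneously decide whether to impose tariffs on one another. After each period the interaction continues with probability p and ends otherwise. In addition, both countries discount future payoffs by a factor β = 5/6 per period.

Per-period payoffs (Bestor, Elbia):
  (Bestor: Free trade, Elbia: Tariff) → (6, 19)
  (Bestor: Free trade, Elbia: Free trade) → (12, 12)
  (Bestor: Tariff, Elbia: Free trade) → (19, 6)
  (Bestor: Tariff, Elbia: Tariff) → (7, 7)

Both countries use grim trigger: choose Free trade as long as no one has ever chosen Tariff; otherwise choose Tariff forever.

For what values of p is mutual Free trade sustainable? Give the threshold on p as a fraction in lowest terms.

Expected continuation weight on next period's payoff is β·p = 5/6·p, which plays the role of the discount factor.
Cooperation requires 5/6·p ≥ (19−12)/(19−7) = 7/12, hence p ≥ 7/10.

7/10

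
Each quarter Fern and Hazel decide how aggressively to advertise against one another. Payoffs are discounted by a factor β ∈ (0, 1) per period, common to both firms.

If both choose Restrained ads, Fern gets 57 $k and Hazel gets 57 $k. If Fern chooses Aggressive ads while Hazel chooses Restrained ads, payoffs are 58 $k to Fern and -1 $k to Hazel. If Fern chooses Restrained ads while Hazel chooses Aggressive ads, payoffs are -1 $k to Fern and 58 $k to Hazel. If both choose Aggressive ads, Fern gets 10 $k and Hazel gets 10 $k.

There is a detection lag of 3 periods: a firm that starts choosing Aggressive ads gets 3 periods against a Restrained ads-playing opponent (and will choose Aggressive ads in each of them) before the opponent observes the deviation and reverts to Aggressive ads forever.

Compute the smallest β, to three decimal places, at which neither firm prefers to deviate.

0.275

A deviator earns 58 for 3 periods, then 10 forever; cooperating earns 57 forever. Multiplying the IC by (1−β):
57 ≥ 58(1−β^3) + 10β^3, so 48·β^3 ≥ 1 and β^3 ≥ 1/48.
β ≥ (1/48)^(1/3) ≈ 0.275.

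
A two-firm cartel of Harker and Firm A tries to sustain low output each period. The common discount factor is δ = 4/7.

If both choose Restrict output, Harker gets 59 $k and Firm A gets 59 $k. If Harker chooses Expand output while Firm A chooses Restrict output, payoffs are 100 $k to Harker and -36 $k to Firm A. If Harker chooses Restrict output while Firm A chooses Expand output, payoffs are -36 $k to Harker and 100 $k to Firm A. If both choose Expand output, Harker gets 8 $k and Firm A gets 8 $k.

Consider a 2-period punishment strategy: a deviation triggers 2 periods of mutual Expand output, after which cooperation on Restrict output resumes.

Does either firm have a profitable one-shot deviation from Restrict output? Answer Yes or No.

IC: δ+…+δ^2 ≥ (100−59)/(59−8) = 41/51.
At δ = 4/7: partial sum = 0.8980 ≥ 0.8039. Cooperation sustainable.

No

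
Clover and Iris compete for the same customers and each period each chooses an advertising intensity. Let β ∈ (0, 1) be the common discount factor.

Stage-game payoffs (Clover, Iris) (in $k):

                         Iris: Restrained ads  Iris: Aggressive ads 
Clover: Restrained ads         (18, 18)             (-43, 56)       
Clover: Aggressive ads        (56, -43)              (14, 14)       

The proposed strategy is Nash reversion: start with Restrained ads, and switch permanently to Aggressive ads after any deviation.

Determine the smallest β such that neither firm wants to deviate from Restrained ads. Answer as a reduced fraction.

19/21

18/(1−β) ≥ 56 + 14β/(1−β)
18 ≥ 56 − 42β
β ≥ 38/42 = 19/21.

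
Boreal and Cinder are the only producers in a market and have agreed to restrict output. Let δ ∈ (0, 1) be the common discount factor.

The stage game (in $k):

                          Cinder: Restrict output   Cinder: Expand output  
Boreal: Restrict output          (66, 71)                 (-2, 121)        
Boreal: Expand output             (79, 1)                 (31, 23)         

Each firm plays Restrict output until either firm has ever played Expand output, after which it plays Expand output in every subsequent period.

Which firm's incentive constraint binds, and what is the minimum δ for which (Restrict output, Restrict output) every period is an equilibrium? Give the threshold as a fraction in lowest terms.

Cinder; δ ≥ 25/49

Boreal: cooperation gives 66 each period; deviation gives 79 once then 31 forever.
  66/(1−δ) ≥ 79 + 31δ/(1−δ) ⇒ δ ≥ 13/48.
Cinder: cooperation gives 71 each period; deviation gives 121 once then 23 forever.
  δ ≥ 50/98 = 25/49.
Both must hold, so the binding constraint is Cinder's: δ ≥ 25/49.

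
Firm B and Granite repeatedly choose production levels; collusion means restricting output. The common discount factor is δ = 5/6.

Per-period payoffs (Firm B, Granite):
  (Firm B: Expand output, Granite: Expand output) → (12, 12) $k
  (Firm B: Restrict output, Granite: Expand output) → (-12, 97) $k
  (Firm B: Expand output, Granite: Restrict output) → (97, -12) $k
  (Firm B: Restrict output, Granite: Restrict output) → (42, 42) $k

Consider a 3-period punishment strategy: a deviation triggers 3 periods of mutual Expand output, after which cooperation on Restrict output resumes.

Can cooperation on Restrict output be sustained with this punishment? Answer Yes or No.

IC: δ+…+δ^3 ≥ (97−42)/(42−12) = 11/6.
At δ = 5/6: partial sum = 2.1065 ≥ 1.8333. Cooperation sustainable.

Yes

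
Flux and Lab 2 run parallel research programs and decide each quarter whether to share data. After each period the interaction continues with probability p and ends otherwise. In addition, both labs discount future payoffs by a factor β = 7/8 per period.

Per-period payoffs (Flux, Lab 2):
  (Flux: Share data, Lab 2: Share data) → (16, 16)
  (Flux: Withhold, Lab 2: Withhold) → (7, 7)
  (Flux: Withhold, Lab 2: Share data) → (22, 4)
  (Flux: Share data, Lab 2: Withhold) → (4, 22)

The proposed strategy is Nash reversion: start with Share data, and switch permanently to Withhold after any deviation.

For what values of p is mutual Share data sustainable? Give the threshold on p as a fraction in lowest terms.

16/35

Expected continuation weight on next period's payoff is β·p = 7/8·p, which plays the role of the discount factor.
Cooperation requires 7/8·p ≥ (22−16)/(22−7) = 2/5, hence p ≥ 16/35.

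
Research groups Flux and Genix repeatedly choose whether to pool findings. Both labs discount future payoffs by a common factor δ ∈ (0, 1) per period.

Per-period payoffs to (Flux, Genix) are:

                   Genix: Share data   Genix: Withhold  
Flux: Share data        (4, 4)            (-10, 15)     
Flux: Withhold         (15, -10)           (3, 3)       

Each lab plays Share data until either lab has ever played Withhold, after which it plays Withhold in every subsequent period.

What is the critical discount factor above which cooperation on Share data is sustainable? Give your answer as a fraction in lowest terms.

4/(1−δ) ≥ 15 + 3δ/(1−δ)
4 ≥ 15 − 12δ
δ ≥ 11/12.

11/12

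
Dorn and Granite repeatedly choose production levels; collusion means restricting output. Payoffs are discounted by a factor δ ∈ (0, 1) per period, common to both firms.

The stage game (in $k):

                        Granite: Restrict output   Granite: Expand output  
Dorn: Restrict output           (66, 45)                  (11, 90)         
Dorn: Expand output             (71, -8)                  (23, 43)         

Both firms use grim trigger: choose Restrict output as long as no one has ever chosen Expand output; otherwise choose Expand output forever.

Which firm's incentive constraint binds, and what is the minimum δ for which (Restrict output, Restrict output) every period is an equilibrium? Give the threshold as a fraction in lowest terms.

Dorn: cooperation gives 66 each period; deviation gives 71 once then 23 forever.
  66/(1−δ) ≥ 71 + 23δ/(1−δ) ⇒ δ ≥ 5/48.
Granite: cooperation gives 45 each period; deviation gives 90 once then 43 forever.
  δ ≥ 45/47.
Both must hold, so the binding constraint is Granite's: δ ≥ 45/47.

Granite; δ ≥ 45/47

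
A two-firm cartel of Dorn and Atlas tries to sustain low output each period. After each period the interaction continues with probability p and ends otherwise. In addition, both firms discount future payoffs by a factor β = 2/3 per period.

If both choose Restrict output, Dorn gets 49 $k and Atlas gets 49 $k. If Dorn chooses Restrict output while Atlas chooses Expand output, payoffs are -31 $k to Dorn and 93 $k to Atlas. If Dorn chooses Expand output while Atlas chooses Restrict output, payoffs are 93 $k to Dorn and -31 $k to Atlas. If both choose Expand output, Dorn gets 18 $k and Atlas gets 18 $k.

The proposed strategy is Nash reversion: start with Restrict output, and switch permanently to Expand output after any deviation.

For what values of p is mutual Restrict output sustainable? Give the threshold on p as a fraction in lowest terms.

With continuation probability p and discount β, the effective per-period discount factor is βp.
Grim-trigger IC: βp ≥ (93−49)/(93−18) = 44/75.
So p ≥ (44/75)/(2/3) = 22/25.

22/25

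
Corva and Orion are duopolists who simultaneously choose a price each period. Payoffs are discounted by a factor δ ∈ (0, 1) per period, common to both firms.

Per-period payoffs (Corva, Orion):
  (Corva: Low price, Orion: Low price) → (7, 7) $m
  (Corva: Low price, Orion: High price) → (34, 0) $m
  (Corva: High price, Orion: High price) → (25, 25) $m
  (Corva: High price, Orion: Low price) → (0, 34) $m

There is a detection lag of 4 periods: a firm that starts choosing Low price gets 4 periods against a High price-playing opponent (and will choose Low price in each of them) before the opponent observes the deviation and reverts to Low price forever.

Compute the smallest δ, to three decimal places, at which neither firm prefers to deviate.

0.760

The best deviation is to choose Low price for all 4 undetected periods, earning 34 each, then 7 forever once detected.
Deviation value: 34(1−δ^4)/(1−δ) + 7δ^4/(1−δ); cooperation value: 25/(1−δ).
IC: 25 ≥ 34(1−δ^4) + 7δ^4 = 34 − 27δ^4.
So δ^4 ≥ 9/27 = 1/3, giving δ ≥ (1/3)^(1/4) ≈ 0.760.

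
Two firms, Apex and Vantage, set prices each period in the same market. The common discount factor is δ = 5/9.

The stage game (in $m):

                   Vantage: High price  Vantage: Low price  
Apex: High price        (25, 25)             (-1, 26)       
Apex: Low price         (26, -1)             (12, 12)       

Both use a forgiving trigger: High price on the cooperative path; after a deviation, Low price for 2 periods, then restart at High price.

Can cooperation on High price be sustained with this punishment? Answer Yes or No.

Yes

A one-shot deviation gives 26 now, then 12 for 2 periods, then back to 25.
Gain from deviating: (26−25) today; loss: (25−12) in each of the next 2 periods.
No-deviation condition: (25−12)(δ+…+δ^2) ≥ 26−25, i.e. δ+…+δ^2 ≥ 1/13.
At δ = 5/9: δ+…+δ^2 = 0.8642 ≥ 0.0769.
So cooperation is sustainable.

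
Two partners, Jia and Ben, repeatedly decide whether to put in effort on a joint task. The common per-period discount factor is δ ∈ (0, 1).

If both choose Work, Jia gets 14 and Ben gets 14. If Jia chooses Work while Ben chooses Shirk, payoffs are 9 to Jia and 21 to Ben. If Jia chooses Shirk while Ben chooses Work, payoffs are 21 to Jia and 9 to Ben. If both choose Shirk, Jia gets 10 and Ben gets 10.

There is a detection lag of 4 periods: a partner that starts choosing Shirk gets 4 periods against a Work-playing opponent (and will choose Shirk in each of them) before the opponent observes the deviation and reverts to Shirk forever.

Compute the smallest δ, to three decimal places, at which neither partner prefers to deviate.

0.893

The best deviation is to choose Shirk for all 4 undetected periods, earning 21 each, then 10 forever once detected.
Deviation value: 21(1−δ^4)/(1−δ) + 10δ^4/(1−δ); cooperation value: 14/(1−δ).
IC: 14 ≥ 21(1−δ^4) + 10δ^4 = 21 − 11δ^4.
So δ^4 ≥ 7/11, giving δ ≥ (7/11)^(1/4) ≈ 0.893.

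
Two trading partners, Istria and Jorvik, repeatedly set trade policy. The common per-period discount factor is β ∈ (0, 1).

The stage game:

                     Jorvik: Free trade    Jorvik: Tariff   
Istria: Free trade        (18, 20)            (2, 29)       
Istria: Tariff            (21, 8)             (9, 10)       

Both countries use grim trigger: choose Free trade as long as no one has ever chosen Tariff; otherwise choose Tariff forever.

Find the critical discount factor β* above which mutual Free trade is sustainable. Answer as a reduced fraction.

9/19

Istria: cooperation gives 18 each period; deviation gives 21 once then 9 forever.
  18/(1−β) ≥ 21 + 9β/(1−β) ⇒ β ≥ 3/12 = 1/4.
Jorvik: cooperation gives 20 each period; deviation gives 29 once then 10 forever.
  β ≥ 9/19.
Both must hold, so the binding constraint is Jorvik's: β ≥ 9/19.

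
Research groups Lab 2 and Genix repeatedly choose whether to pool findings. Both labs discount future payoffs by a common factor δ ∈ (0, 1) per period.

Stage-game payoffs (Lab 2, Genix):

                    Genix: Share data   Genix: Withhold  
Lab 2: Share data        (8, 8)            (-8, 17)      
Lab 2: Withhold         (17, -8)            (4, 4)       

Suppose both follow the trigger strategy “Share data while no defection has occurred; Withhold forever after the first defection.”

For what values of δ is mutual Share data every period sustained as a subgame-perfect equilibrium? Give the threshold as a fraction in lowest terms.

9/13

Under grim trigger the critical discount factor is (T−C)/(T−P) with T = 17, C = 8, P = 4.
δ* = (17−8)/(17−4) = 9/13.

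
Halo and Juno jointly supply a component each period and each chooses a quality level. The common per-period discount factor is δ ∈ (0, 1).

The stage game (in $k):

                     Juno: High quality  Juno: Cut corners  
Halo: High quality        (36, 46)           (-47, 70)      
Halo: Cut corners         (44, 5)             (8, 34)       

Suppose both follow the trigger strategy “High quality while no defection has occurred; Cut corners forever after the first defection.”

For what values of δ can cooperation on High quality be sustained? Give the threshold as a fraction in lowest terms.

2/3

Halo's threshold: (44−36)/(44−8) = 2/9.
Juno's threshold: (70−46)/(70−34) = 2/3.
2/9 < 2/3, so Juno binds and δ* = 2/3.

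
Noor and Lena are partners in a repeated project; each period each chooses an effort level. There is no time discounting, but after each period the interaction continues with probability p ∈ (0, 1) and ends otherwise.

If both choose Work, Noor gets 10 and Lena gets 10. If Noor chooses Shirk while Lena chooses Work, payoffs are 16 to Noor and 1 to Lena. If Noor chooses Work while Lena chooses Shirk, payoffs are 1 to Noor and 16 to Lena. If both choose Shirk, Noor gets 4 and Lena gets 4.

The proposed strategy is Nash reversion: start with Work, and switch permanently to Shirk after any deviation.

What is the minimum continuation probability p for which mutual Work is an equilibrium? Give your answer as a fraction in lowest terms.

Expected cooperation value is 10 + p·10 + p²·10 + … = 10/(1−p); deviation gives 16 + p·4/(1−p).
10 ≥ 16(1−p) + 4p ⇒ 12p ≥ 6 ⇒ p ≥ 6/12 = 1/2.

1/2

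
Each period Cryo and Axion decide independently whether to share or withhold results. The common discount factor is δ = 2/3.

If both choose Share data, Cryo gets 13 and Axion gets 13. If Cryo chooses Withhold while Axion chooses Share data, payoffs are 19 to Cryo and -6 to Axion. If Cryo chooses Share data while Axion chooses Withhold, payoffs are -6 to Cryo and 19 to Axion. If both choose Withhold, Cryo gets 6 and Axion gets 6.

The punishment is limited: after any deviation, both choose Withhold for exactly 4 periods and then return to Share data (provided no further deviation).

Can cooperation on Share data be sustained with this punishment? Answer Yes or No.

Yes

Comparing payoff streams over the 5 periods until play realigns: cooperate → 13(1+δ+…+δ^4); deviate → 19 + 6(δ+…+δ^4).
Cooperation is sustained iff (13−6)(δ+…+δ^4) ≥ 19−13.
δ+…+δ^4 = 2/3·(1−(2/3)^4)/(1−2/3) = 1.6049, and (19−13)/(13−6) = 0.8571.
1.6049 ≥ 0.8571, so cooperation is sustainable.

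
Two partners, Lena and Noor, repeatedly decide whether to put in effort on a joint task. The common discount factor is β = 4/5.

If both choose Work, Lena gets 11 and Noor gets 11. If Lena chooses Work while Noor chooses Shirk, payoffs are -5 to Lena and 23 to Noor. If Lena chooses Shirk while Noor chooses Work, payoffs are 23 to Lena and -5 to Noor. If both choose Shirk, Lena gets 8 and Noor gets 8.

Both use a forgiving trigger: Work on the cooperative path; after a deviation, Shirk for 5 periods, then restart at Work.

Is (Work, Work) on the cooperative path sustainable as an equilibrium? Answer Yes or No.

No

A one-shot deviation gives 23 now, then 8 for 5 periods, then back to 11.
Gain from deviating: (23−11) today; loss: (11−8) in each of the next 5 periods.
No-deviation condition: (11−8)(β+…+β^5) ≥ 23−11, i.e. β+…+β^5 ≥ 4.
At β = 4/5: β+…+β^5 = 2.6893 < 4.0000.
So cooperation is not sustainable.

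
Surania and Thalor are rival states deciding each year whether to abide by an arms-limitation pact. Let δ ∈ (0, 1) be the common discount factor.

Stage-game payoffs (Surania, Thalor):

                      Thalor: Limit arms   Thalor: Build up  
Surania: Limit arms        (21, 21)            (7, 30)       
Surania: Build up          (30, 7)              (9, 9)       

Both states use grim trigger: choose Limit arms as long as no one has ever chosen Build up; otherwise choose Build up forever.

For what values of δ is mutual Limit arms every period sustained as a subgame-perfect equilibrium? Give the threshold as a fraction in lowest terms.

3/7

Cooperation forever yields 21 each period: 21/(1−δ).
Deviating yields 30 once, then 9 forever: 30 + 9δ/(1−δ).
No profitable deviation requires 21/(1−δ) ≥ 30 + 9δ/(1−δ).
Multiplying by (1−δ): 21 ≥ 30(1−δ) + 9δ = 30 − 21δ.
So 21δ ≥ 9, i.e. δ ≥ 9/21 = 3/7.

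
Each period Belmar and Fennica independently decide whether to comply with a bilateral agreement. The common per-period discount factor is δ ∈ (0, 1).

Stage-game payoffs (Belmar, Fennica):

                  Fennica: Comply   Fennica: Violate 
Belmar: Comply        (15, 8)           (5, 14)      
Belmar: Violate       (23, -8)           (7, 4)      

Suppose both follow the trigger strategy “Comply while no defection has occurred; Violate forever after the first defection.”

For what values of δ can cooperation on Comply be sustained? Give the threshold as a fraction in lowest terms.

Belmar's threshold: (23−15)/(23−7) = 1/2.
Fennica's threshold: (14−8)/(14−4) = 3/5.
1/2 < 3/5, so Fennica binds and δ* = 3/5.

3/5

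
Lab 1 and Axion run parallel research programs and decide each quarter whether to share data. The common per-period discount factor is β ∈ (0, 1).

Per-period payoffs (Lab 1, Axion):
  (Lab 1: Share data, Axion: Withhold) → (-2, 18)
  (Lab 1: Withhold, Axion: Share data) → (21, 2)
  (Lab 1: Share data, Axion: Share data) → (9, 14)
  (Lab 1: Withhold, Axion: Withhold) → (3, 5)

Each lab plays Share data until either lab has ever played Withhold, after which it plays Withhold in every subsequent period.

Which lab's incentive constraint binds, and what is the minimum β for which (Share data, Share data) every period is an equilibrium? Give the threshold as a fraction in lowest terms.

Lab 1; β ≥ 2/3

Lab 1: cooperation gives 9 each period; deviation gives 21 once then 3 forever.
  9/(1−β) ≥ 21 + 3β/(1−β) ⇒ β ≥ 12/18 = 2/3.
Axion: cooperation gives 14 each period; deviation gives 18 once then 5 forever.
  β ≥ 4/13.
Both must hold, so the binding constraint is Lab 1's: β ≥ 2/3.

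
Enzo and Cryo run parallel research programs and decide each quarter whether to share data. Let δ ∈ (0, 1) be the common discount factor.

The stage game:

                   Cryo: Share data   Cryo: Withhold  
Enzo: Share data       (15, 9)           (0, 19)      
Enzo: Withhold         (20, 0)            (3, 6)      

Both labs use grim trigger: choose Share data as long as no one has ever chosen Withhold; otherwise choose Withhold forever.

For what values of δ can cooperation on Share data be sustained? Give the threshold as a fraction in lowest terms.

For Enzo: deviation gain 20−15 = 5, per-period punishment loss 15−3 = 12. IC gives δ ≥ 5/17.
For Cryo: gain 10, loss 3 per period, so δ ≥ 10/13.
The tighter constraint is Cryo's, so cooperation needs δ ≥ 10/13.

10/13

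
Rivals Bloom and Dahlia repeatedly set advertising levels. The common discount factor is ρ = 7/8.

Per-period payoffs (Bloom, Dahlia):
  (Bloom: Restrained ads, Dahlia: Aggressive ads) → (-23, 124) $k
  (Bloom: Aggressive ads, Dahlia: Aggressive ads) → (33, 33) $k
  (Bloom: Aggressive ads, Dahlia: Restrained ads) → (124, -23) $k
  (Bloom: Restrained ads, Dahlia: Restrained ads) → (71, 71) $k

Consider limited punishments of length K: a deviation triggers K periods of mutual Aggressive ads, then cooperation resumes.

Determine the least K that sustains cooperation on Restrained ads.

No profitable deviation requires (71−33)(ρ+…+ρ^K) ≥ 124−71, i.e. ρ+…+ρ^K ≥ 53/38 ≈ 1.3947.
With ρ = 7/8, the partial sums are K=1: 0.8750, K=2: 1.6406.
K = 2 is the first length at which the sum reaches 1.3947.

2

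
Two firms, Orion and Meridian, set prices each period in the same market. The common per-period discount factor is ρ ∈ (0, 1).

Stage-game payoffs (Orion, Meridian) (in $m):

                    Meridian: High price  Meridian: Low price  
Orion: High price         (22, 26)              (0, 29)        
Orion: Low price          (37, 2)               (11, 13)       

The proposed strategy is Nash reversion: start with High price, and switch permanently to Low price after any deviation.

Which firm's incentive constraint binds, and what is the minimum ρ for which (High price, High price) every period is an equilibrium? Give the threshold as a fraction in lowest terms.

Orion; ρ ≥ 15/26

Orion's threshold: (37−22)/(37−11) = 15/26.
Meridian's threshold: (29−26)/(29−13) = 3/16.
15/26 > 3/16, so Orion binds and ρ* = 15/26.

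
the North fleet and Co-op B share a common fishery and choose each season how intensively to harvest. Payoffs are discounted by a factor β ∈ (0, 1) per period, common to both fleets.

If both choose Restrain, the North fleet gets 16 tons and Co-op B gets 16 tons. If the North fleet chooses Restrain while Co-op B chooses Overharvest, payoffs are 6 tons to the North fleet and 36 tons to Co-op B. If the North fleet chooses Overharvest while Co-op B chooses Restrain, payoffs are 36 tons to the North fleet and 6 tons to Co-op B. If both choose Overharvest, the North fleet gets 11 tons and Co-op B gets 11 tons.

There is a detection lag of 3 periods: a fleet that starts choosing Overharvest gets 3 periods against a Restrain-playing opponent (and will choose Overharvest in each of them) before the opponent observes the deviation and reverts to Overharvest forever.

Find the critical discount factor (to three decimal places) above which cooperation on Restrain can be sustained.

The best deviation is to choose Overharvest for all 3 undetected periods, earning 36 each, then 11 forever once detected.
Deviation value: 36(1−β^3)/(1−β) + 11β^3/(1−β); cooperation value: 16/(1−β).
IC: 16 ≥ 36(1−β^3) + 11β^3 = 36 − 25β^3.
So β^3 ≥ 20/25 = 4/5, giving β ≥ (4/5)^(1/3) ≈ 0.928.

0.928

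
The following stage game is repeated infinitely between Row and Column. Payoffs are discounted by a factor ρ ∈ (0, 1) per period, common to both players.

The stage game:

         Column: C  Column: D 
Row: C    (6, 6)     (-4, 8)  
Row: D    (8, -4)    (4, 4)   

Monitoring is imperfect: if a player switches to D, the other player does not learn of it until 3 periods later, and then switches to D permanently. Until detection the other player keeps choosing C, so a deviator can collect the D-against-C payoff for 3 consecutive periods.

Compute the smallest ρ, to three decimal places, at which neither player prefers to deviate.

0.794

The best deviation is to choose D for all 3 undetected periods, earning 8 each, then 4 forever once detected.
Deviation value: 8(1−ρ^3)/(1−ρ) + 4ρ^3/(1−ρ); cooperation value: 6/(1−ρ).
IC: 6 ≥ 8(1−ρ^3) + 4ρ^3 = 8 − 4ρ^3.
So ρ^3 ≥ 2/4 = 1/2, giving ρ ≥ (1/2)^(1/3) ≈ 0.794.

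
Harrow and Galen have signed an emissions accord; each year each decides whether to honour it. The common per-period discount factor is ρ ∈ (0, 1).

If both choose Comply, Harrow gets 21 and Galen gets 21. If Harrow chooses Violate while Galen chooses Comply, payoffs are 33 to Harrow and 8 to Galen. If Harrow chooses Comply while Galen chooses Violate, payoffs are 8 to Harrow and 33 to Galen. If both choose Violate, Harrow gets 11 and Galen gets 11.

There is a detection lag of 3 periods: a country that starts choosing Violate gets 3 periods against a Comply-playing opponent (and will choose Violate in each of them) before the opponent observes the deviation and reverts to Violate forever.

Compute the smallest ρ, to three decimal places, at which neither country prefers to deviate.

0.817

A deviator earns 33 for 3 periods, then 11 forever; cooperating earns 21 forever. Multiplying the IC by (1−ρ):
21 ≥ 33(1−ρ^3) + 11ρ^3, so 22·ρ^3 ≥ 12 and ρ^3 ≥ 6/11.
ρ ≥ (6/11)^(1/3) ≈ 0.817.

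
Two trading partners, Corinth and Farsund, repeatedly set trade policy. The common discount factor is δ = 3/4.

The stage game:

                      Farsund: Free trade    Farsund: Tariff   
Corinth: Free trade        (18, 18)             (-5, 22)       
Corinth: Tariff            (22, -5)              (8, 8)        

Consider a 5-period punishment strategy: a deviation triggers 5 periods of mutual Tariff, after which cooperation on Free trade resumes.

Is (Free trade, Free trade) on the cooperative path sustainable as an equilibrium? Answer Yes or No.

A one-shot deviation gives 22 now, then 8 for 5 periods, then back to 18.
Gain from deviating: (22−18) today; loss: (18−8) in each of the next 5 periods.
No-deviation condition: (18−8)(δ+…+δ^5) ≥ 22−18, i.e. δ+…+δ^5 ≥ 2/5.
At δ = 3/4: δ+…+δ^5 = 2.2881 ≥ 0.4000.
So cooperation is sustainable.

Yes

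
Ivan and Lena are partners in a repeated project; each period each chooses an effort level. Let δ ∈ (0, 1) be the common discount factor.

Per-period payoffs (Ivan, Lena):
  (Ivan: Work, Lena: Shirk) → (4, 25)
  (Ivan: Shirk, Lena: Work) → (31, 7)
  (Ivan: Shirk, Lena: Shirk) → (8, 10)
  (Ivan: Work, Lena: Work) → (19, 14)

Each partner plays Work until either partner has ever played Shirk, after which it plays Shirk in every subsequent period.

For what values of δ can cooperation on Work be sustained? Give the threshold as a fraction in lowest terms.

Ivan's threshold: (31−19)/(31−8) = 12/23.
Lena's threshold: (25−14)/(25−10) = 11/15.
12/23 < 11/15, so Lena binds and δ* = 11/15.

11/15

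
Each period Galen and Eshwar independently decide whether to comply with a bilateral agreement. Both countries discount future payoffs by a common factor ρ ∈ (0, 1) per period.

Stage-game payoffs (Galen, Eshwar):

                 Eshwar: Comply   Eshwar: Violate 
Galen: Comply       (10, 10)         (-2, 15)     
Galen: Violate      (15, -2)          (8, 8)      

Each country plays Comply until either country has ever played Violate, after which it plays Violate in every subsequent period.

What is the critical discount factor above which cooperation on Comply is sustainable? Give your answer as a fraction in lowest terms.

5/7

One-period gain from deviating is 15 − 10 = 5. The loss is 10 − 8 = 2 in every subsequent period, with present value 2·ρ/(1−ρ).
Deviation is unprofitable when 2·ρ/(1−ρ) ≥ 5, i.e. ρ/(1−ρ) ≥ 5/2.
Equivalently ρ ≥ 5/(5+2) = 5/7.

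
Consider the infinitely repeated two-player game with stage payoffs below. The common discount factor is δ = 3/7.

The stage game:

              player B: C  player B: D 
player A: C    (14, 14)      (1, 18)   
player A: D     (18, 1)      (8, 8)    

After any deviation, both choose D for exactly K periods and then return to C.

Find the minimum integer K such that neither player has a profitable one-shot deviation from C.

No profitable deviation requires (14−8)(δ+…+δ^K) ≥ 18−14, i.e. δ+…+δ^K ≥ 2/3 ≈ 0.6667.
With δ = 3/7, the partial sums are K=1: 0.4286, K=2: 0.6122, K=3: 0.6910.
K = 3 is the first length at which the sum reaches 0.6667.

3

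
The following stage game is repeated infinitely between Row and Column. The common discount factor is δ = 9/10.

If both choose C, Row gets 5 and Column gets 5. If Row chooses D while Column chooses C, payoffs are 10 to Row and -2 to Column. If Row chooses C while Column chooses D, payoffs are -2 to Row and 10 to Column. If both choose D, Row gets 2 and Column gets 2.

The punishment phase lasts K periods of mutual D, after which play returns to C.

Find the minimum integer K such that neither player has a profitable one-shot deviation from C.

No profitable deviation requires (5−2)(δ+…+δ^K) ≥ 10−5, i.e. δ+…+δ^K ≥ 5/3 ≈ 1.6667.
With δ = 9/10, the partial sums are K=1: 0.9000, K=2: 1.7100.
K = 2 is the first length at which the sum reaches 1.6667.

2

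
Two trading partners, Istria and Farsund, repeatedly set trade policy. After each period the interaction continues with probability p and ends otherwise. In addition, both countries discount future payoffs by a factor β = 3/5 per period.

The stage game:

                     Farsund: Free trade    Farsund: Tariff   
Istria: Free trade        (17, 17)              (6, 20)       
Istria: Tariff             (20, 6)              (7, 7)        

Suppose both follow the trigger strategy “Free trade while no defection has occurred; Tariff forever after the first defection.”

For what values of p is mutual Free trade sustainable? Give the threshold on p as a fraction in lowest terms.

With continuation probability p and discount β, the effective per-period discount factor is βp.
Grim-trigger IC: βp ≥ (20−17)/(20−7) = 3/13.
So p ≥ (3/13)/(3/5) = 5/13.

5/13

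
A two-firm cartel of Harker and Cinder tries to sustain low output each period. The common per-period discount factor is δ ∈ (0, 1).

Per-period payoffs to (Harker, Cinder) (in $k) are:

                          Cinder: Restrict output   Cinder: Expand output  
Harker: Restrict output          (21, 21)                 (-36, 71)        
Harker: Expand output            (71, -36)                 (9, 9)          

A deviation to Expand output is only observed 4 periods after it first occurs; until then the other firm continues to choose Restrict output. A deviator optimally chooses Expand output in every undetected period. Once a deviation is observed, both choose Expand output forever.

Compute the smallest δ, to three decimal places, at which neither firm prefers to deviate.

0.948

A deviator earns 71 for 4 periods, then 9 forever; cooperating earns 21 forever. Multiplying the IC by (1−δ):
21 ≥ 71(1−δ^4) + 9δ^4, so 62·δ^4 ≥ 50 and δ^4 ≥ 25/31.
δ ≥ (25/31)^(1/4) ≈ 0.948.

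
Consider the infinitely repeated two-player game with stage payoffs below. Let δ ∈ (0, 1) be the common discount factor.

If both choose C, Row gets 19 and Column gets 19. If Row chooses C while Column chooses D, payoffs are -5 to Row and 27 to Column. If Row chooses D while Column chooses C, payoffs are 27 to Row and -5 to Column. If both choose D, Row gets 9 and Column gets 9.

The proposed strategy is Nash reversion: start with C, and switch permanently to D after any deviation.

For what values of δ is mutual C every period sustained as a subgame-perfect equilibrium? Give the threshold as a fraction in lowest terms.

One-period gain from deviating is 27 − 19 = 8. The loss is 19 − 9 = 10 in every subsequent period, with present value 10·δ/(1−δ).
Deviation is unprofitable when 10·δ/(1−δ) ≥ 8, i.e. δ/(1−δ) ≥ 4/5.
Equivalently δ ≥ 8/(8+10) = 4/9.

4/9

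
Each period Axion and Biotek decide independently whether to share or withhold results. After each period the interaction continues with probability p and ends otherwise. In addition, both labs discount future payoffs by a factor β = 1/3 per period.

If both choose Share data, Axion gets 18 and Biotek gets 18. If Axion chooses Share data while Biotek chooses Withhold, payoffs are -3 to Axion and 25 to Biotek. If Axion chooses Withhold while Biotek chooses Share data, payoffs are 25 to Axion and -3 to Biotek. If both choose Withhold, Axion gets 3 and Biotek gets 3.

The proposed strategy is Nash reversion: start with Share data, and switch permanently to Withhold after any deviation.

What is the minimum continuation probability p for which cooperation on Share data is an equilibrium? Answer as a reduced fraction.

Expected continuation weight on next period's payoff is β·p = 1/3·p, which plays the role of the discount factor.
Cooperation requires 1/3·p ≥ (25−18)/(25−3) = 7/22, hence p ≥ 21/22.

21/22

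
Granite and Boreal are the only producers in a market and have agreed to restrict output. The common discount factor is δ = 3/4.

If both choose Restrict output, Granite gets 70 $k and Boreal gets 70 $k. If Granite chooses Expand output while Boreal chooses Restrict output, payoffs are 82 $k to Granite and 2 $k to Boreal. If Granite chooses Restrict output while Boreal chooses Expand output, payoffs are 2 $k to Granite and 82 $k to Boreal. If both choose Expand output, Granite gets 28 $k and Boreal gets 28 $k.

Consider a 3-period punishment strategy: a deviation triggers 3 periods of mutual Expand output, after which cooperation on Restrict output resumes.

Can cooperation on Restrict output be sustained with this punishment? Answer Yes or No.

Yes

IC: δ+…+δ^3 ≥ (82−70)/(70−28) = 2/7.
At δ = 3/4: partial sum = 1.7344 ≥ 0.2857. Cooperation sustainable.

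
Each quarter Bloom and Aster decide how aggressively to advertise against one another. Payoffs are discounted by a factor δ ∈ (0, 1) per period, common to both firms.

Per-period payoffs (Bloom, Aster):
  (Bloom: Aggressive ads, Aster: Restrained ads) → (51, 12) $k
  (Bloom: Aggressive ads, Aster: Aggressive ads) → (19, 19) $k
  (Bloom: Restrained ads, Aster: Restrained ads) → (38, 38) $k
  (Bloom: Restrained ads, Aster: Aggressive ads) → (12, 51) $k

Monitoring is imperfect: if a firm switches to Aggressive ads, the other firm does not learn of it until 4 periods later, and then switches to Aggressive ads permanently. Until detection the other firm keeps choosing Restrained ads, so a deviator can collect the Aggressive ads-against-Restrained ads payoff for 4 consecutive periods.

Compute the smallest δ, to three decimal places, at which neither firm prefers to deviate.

A deviator earns 51 for 4 periods, then 19 forever; cooperating earns 38 forever. Multiplying the IC by (1−δ):
38 ≥ 51(1−δ^4) + 19δ^4, so 32·δ^4 ≥ 13 and δ^4 ≥ 13/32.
δ ≥ (13/32)^(1/4) ≈ 0.798.

0.798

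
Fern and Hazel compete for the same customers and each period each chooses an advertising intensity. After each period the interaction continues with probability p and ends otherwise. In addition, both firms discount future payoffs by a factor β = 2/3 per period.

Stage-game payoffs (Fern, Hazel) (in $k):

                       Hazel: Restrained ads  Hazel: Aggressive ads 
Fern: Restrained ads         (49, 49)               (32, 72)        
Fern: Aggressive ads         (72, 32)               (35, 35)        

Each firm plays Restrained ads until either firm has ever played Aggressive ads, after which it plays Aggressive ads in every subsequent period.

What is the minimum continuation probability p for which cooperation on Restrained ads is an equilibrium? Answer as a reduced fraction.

69/74

With continuation probability p and discount β, the effective per-period discount factor is βp.
Grim-trigger IC: βp ≥ (72−49)/(72−35) = 23/37.
So p ≥ (23/37)/(2/3) = 69/74.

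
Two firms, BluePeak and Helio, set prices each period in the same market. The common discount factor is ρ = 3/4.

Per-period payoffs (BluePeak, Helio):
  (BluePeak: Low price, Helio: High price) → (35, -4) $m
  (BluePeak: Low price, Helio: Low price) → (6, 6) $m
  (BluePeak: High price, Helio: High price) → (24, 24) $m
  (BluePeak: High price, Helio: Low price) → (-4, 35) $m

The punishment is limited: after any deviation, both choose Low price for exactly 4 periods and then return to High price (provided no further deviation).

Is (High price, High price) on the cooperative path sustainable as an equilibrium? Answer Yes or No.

Yes

A one-shot deviation gives 35 now, then 6 for 4 periods, then back to 24.
Gain from deviating: (35−24) today; loss: (24−6) in each of the next 4 periods.
No-deviation condition: (24−6)(ρ+…+ρ^4) ≥ 35−24, i.e. ρ+…+ρ^4 ≥ 11/18.
At ρ = 3/4: ρ+…+ρ^4 = 2.0508 ≥ 0.6111.
So cooperation is sustainable.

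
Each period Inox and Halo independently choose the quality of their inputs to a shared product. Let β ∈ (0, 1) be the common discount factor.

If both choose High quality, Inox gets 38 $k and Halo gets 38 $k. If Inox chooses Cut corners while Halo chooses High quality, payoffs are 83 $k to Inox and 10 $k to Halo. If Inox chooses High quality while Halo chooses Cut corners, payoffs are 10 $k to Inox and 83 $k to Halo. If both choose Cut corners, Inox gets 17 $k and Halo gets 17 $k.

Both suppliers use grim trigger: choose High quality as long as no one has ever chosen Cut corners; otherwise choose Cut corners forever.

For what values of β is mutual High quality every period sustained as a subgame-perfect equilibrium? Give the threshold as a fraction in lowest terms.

One-period gain from deviating is 83 − 38 = 45. The loss is 38 − 17 = 21 in every subsequent period, with present value 21·β/(1−β).
Deviation is unprofitable when 21·β/(1−β) ≥ 45, i.e. β/(1−β) ≥ 15/7.
Equivalently β ≥ 45/(45+21) = 15/22.

15/22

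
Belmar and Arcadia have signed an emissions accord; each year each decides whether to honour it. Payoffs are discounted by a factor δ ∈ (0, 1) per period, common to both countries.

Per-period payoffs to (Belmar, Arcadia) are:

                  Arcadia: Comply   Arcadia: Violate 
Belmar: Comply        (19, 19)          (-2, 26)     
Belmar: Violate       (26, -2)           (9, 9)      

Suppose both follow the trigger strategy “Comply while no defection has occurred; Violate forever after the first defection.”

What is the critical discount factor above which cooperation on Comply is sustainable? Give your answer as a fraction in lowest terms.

19/(1−δ) ≥ 26 + 9δ/(1−δ)
19 ≥ 26 − 17δ
δ ≥ 7/17.

7/17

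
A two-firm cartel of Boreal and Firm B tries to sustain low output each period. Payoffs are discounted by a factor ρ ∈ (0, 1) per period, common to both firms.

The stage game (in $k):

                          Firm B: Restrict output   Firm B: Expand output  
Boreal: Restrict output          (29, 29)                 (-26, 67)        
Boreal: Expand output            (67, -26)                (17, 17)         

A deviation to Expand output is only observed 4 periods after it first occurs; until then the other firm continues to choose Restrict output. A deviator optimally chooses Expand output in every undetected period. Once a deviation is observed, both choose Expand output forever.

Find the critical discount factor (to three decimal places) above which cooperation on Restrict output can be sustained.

The best deviation is to choose Expand output for all 4 undetected periods, earning 67 each, then 17 forever once detected.
Deviation value: 67(1−ρ^4)/(1−ρ) + 17ρ^4/(1−ρ); cooperation value: 29/(1−ρ).
IC: 29 ≥ 67(1−ρ^4) + 17ρ^4 = 67 − 50ρ^4.
So ρ^4 ≥ 38/50 = 19/25, giving ρ ≥ (19/25)^(1/4) ≈ 0.934.

0.934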